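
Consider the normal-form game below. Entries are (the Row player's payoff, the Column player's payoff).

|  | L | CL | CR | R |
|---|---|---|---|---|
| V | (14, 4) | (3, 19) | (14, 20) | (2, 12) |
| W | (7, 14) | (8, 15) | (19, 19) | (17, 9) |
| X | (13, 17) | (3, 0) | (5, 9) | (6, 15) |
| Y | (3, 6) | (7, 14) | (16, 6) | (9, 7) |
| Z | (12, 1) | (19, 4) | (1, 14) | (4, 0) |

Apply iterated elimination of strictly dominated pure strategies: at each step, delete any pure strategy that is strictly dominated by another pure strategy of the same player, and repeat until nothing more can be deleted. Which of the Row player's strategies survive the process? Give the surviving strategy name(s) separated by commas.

Row Y is eliminated: W beats it against every remaining column (L: 7>3, CL: 8>7, CR: 19>16, R: 17>9).
Column CL is eliminated: CR beats it against every remaining row (V: 20>19, W: 19>15, X: 9>0, Z: 14>4).
The Row player's strategy Z is strictly dominated by X (L: 13>12, CR: 5>1, R: 6>4) and is removed.
Among the remaining strategies, none is strictly dominated by another pure strategy of the same player, so the elimination stops.
Surviving strategies — the Row player: {V, W, X}; the Column player: {L, CR, R}.

V, W, X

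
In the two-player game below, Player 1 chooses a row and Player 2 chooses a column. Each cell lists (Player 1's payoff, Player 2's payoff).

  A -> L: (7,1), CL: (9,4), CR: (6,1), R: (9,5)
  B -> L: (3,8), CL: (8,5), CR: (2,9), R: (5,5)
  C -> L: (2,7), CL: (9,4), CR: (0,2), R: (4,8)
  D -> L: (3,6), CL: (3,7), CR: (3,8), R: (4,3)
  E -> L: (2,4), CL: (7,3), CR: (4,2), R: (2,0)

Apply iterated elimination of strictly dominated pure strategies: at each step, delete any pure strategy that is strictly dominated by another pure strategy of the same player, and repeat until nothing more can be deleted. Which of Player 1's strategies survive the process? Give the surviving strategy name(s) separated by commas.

A

Row B is eliminated: A beats it against every remaining column (L: 7>3, CL: 9>8, CR: 6>2, R: 9>5).
Player 1's strategy D is strictly dominated by A (L: 7>3, CL: 9>3, CR: 6>3, R: 9>4) and is removed.
Row E is eliminated: A beats it against every remaining column (L: 7>2, CL: 9>7, CR: 6>4, R: 9>2).
Column L is eliminated: R beats it against every remaining row (A: 5>1, C: 8>7).
Player 2's strategy CL is strictly dominated by R (A: 5>4, C: 8>4) and is removed.
Row C is eliminated: A beats it against every remaining column (CR: 6>0, R: 9>4).
Player 2's strategy CR is strictly dominated by R (A: 5>1) and is removed.
Among the remaining strategies, none is strictly dominated by another pure strategy of the same player, so the elimination stops.
Surviving strategies — Player 1: {A}; Player 2: {R}.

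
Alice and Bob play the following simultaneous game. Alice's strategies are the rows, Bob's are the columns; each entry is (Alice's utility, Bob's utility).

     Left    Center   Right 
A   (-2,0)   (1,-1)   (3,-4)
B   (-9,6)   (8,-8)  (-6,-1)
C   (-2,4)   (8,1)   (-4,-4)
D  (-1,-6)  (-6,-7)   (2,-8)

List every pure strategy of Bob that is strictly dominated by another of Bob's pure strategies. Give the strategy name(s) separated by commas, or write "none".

Left: no other strategy beats it everywhere (Center at A (0>-1); Right at A (0>-4)).
Center: dominated, since Left does at least as well everywhere (A: 0>-1, B: 6>-8, C: 4>1, D: -6>-7).
Right: dominated, since Left does at least as well everywhere (A: 0>-4, B: 6>-1, C: 4>-4, D: -6>-8).

Center, Right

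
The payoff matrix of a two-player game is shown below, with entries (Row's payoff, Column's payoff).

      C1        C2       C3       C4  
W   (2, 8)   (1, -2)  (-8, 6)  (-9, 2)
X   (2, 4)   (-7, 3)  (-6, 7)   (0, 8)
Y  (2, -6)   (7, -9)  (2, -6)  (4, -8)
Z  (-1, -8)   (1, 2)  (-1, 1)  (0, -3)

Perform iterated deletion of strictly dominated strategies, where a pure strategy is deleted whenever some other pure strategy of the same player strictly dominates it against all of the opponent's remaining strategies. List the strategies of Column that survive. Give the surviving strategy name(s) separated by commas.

Row Z is eliminated: Y beats it against every remaining column (C1: 2>-1, C2: 7>1, C3: 2>-1, C4: 4>0).
Column's strategy C2 is strictly dominated by C1 (W: 8>-2, X: 4>3, Y: -6>-9) and is removed.
Among the remaining strategies, none is strictly dominated by another pure strategy of the same player, so the elimination stops.
Surviving strategies — Row: {W, X, Y}; Column: {C1, C3, C4}.

C1, C3, C4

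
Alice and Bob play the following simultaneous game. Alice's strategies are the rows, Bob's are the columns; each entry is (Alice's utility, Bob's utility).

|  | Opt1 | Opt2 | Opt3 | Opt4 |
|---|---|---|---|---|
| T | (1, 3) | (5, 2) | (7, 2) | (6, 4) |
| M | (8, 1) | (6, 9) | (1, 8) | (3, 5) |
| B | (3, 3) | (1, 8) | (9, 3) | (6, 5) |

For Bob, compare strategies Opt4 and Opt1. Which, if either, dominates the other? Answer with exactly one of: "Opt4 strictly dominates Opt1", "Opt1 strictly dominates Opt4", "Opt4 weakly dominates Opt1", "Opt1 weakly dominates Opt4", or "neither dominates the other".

Compare Opt4 to Opt1 across every action of Alice: T: 4>3, M: 5>1, B: 5>3.
Every comparison favours Opt4, so Opt4 strictly dominates Opt1.

Opt4 strictly dominates Opt1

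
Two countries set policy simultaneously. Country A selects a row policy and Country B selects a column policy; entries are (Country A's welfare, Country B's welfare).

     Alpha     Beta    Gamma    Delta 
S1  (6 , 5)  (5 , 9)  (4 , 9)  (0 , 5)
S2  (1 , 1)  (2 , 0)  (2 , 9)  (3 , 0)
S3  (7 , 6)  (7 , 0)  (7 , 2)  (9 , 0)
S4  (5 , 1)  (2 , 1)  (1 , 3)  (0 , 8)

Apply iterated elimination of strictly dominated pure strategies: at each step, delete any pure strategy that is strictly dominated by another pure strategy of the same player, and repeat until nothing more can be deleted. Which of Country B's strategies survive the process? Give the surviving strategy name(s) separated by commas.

For Country A, S3 strictly dominates S1 on the remaining columns (Alpha: 7>6, Beta: 7>5, Gamma: 7>4, Delta: 9>0); eliminate S1.
Row S2 is eliminated: S3 beats it against every remaining column (Alpha: 7>1, Beta: 7>2, Gamma: 7>2, Delta: 9>3).
Country A's strategy S4 is strictly dominated by S3 (Alpha: 7>5, Beta: 7>2, Gamma: 7>1, Delta: 9>0) and is removed.
Column Beta is eliminated: Alpha beats it against every remaining row (S3: 6>0).
Country B's strategy Gamma is strictly dominated by Alpha (S3: 6>2) and is removed.
Column Delta is eliminated: Alpha beats it against every remaining row (S3: 6>0).
Among the remaining strategies, none is strictly dominated by another pure strategy of the same player, so the elimination stops.
Surviving strategies — Country A: {S3}; Country B: {Alpha}.

Alpha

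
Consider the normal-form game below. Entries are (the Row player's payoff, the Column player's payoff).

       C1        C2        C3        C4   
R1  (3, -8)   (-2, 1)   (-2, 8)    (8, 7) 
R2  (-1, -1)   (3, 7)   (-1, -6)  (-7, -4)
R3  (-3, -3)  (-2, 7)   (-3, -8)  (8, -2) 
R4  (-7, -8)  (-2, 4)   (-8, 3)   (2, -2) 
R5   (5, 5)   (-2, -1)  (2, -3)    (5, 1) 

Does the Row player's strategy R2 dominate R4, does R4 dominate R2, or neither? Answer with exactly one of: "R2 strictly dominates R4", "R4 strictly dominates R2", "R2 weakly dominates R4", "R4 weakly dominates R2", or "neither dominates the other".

neither dominates the other

Compare R2 to R4 across each choice by the Column player: C1: -1>-7, C2: 3>-2, C3: -1>-8, C4: -7<2.
R2 does better at C1, C2, C3 but worse at C4; neither strategy dominates the other.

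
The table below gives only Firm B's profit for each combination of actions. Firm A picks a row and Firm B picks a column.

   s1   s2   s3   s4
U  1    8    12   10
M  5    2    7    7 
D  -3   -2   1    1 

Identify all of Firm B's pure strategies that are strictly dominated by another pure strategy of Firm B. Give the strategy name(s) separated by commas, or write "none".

s1, s2

s1 is strictly dominated by s3 (U: 12>1, M: 7>5, D: 1>-3).
s2 is strictly dominated by s3 (U: 12>8, M: 7>2, D: 1>-2).
Nothing dominates s3: s1 at U (12>1); s2 at U (12>8); s4 at U (12>10).
Nothing dominates s4: s1 at U (10>1); s2 at U (10>8); s3 at M (7=7).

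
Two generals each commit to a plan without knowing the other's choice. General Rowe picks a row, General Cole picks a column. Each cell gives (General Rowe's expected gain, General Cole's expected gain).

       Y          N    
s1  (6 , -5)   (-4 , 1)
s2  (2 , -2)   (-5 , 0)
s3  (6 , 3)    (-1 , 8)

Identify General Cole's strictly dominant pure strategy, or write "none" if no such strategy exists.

N

N vs Y: s1: 1>-5, s2: 0>-2, s3: 8>3.
N strictly beats every other strategy against every opponent action, so it is strictly dominant.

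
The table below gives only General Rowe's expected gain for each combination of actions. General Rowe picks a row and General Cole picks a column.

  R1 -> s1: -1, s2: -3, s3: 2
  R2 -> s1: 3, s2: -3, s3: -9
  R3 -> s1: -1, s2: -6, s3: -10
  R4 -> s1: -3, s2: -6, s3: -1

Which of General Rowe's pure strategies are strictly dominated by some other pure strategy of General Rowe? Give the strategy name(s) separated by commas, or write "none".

R1: no other strategy beats it everywhere (R2 at s2 (-3=-3); R3 at s1 (-1=-1); R4 at s1 (-1>-3)).
R2: no other strategy beats it everywhere (R1 at s1 (3>-1); R3 at s1 (3>-1); R4 at s1 (3>-3)).
R3: dominated, since R2 does at least as well everywhere (s1: 3>-1, s2: -3>-6, s3: -9>-10).
R1 strictly dominates R4 — s1: -1>-3, s2: -3>-6, s3: 2>-1.

R3, R4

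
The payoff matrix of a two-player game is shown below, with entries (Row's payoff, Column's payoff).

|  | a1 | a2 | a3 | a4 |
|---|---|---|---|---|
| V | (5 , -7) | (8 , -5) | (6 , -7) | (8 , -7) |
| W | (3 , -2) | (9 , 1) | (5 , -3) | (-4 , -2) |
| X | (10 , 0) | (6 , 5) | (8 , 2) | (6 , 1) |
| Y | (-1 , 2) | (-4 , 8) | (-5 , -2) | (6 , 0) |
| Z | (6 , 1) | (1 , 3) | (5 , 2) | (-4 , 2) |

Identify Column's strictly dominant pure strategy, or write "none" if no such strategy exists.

a2 vs a1: V: -5>-7, W: 1>-2, X: 5>0, Y: 8>2, Z: 3>1.
a2 vs a3: V: -5>-7, W: 1>-3, X: 5>2, Y: 8>-2, Z: 3>2.
a2 vs a4: V: -5>-7, W: 1>-2, X: 5>1, Y: 8>0, Z: 3>2.
a2 strictly beats every other strategy against every opponent action, so it is strictly dominant.

a2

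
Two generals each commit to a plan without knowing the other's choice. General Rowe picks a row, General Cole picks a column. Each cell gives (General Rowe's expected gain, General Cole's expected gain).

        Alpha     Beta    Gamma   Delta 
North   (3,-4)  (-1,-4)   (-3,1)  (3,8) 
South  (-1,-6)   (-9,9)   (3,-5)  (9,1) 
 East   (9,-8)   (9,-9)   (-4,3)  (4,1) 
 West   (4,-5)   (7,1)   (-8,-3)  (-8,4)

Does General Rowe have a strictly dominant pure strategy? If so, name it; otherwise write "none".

North fails to dominate South at Gamma (-3<3).
South fails to dominate North at Alpha (-1<3).
East fails to dominate North at Gamma (-4<-3).
West fails to dominate North at Gamma (-8<-3).
No single strategy dominates all the others.

none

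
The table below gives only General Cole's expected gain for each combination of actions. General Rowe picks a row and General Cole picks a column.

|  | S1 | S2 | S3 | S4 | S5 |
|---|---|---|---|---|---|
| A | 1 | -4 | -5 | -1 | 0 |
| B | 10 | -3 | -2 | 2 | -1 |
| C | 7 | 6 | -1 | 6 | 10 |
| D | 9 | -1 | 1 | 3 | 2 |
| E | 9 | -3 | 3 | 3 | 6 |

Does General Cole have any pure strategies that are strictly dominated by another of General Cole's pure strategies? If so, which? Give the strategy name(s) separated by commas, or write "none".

Nothing dominates S1: S2 at A (1>-4); S3 at A (1>-5); S4 at A (1>-1); S5 at A (1>0).
S2 is strictly dominated by S1 (A: 1>-4, B: 10>-3, C: 7>6, D: 9>-1, E: 9>-3).
S3: dominated, since S1 does at least as well everywhere (A: 1>-5, B: 10>-2, C: 7>-1, D: 9>1, E: 9>3).
S1 strictly dominates S4 — A: 1>-1, B: 10>2, C: 7>6, D: 9>3, E: 9>3.
S5 is not dominated — it holds its own against S1 at C (10>7); S2 at A (0>-4); S3 at A (0>-5); S4 at A (0>-1).

S2, S3, S4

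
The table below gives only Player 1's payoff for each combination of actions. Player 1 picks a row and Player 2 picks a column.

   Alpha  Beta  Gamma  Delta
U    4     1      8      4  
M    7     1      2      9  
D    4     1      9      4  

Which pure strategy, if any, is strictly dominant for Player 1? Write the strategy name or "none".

none

U fails to dominate M at Alpha (4<7).
M fails to dominate U at Beta (1=1).
D fails to dominate U at Alpha (4=4).
No single strategy dominates all the others.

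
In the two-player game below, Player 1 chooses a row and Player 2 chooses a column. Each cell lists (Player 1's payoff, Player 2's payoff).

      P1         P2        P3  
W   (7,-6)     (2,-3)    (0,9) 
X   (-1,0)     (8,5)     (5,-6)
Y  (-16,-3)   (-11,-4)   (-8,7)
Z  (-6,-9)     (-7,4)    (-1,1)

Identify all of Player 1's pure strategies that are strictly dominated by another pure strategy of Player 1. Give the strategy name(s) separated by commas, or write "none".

W: no other strategy beats it everywhere (X at P1 (7>-1); Y at P1 (7>-16); Z at P1 (7>-6)).
Nothing dominates X: W at P2 (8>2); Y at P1 (-1>-16); Z at P1 (-1>-6).
Y: dominated, since W does at least as well everywhere (P1: 7>-16, P2: 2>-11, P3: 0>-8).
Z is strictly dominated by W (P1: 7>-6, P2: 2>-7, P3: 0>-1).

Y, Z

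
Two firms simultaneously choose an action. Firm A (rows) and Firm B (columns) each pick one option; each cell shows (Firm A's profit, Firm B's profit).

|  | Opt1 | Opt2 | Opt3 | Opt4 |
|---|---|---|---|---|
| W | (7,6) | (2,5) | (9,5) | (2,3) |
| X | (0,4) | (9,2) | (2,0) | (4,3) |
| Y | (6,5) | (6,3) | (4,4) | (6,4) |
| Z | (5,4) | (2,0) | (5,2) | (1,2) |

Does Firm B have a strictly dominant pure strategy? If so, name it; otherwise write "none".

Opt1 vs Opt2: W: 6>5, X: 4>2, Y: 5>3, Z: 4>0.
Opt1 vs Opt3: W: 6>5, X: 4>0, Y: 5>4, Z: 4>2.
Opt1 vs Opt4: W: 6>3, X: 4>3, Y: 5>4, Z: 4>2.
Opt1 strictly beats every other strategy against every opponent action, so it is strictly dominant.

Opt1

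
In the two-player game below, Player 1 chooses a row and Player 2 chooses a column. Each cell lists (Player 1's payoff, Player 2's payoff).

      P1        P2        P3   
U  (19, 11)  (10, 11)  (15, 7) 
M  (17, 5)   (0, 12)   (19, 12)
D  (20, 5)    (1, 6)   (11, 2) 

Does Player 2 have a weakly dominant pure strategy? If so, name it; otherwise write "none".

P2 vs P1: U: 11=11, M: 12>5, D: 6>5.
P2 vs P3: U: 11>7, M: 12=12, D: 6>2.
P2 is at least as good as every other strategy against every opponent action, so it is weakly dominant.

P2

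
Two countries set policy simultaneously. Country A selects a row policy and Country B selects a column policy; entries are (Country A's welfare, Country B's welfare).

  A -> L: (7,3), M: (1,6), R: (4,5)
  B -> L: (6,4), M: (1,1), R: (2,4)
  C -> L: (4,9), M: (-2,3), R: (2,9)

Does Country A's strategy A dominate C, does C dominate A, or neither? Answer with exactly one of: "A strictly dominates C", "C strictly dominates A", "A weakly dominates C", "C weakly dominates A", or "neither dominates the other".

A strictly dominates C

A's payoffs vs C's, by Country B's action — L: 7>4, M: 1>-2, R: 4>2.
Every comparison favours A, so A strictly dominates C.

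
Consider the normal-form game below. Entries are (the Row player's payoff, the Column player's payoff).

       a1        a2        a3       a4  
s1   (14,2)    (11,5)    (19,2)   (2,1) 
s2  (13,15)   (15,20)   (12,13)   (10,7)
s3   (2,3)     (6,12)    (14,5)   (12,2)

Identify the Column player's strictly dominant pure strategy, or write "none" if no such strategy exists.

a2

a2 vs a1: s1: 5>2, s2: 20>15, s3: 12>3.
a2 vs a3: s1: 5>2, s2: 20>13, s3: 12>5.
a2 vs a4: s1: 5>1, s2: 20>7, s3: 12>2.
a2 strictly beats every other strategy against every opponent action, so it is strictly dominant.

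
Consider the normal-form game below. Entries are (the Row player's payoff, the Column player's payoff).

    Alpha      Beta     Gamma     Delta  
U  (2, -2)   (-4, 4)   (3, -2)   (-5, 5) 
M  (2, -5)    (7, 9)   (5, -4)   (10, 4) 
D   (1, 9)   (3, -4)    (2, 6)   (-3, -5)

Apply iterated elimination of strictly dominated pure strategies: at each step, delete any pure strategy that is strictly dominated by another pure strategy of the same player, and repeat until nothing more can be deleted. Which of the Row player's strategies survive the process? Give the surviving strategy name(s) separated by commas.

M

Row D is eliminated: M beats it against every remaining column (Alpha: 2>1, Beta: 7>3, Gamma: 5>2, Delta: 10>-3).
For the Column player, Beta strictly dominates Alpha on the remaining rows (U: 4>-2, M: 9>-5); eliminate Alpha.
Row U is eliminated: M beats it against every remaining column (Beta: 7>-4, Gamma: 5>3, Delta: 10>-5).
For the Column player, Beta strictly dominates Gamma on the remaining rows (M: 9>-4); eliminate Gamma.
The Column player's strategy Delta is strictly dominated by Beta (M: 9>4) and is removed.
Among the remaining strategies, none is strictly dominated by another pure strategy of the same player, so the elimination stops.
Surviving strategies — the Row player: {M}; the Column player: {Beta}.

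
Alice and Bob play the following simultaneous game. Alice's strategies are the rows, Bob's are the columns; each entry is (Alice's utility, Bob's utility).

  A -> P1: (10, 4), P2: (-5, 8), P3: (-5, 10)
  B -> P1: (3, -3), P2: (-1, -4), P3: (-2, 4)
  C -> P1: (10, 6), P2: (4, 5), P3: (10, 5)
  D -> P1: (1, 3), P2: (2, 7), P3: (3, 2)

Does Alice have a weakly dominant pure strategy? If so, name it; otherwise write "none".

C vs A: P1: 10=10, P2: 4>-5, P3: 10>-5.
C vs B: P1: 10>3, P2: 4>-1, P3: 10>-2.
C vs D: P1: 10>1, P2: 4>2, P3: 10>3.
C is at least as good as every other strategy against every opponent action, so it is weakly dominant.

C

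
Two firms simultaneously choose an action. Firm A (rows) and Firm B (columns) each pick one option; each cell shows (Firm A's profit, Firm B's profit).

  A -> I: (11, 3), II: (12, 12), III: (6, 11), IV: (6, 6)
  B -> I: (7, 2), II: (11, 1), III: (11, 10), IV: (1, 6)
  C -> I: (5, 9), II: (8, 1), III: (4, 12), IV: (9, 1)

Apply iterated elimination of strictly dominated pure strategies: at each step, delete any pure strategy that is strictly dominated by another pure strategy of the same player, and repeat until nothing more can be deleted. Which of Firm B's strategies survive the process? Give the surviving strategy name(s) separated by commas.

II, III

Firm B's strategy I is strictly dominated by III (A: 11>3, B: 10>2, C: 12>9) and is removed.
Firm B's strategy IV is strictly dominated by III (A: 11>6, B: 10>6, C: 12>1) and is removed.
Firm A's strategy C is strictly dominated by A (II: 12>8, III: 6>4) and is removed.
Among the remaining strategies, none is strictly dominated by another pure strategy of the same player, so the elimination stops.
Surviving strategies — Firm A: {A, B}; Firm B: {II, III}.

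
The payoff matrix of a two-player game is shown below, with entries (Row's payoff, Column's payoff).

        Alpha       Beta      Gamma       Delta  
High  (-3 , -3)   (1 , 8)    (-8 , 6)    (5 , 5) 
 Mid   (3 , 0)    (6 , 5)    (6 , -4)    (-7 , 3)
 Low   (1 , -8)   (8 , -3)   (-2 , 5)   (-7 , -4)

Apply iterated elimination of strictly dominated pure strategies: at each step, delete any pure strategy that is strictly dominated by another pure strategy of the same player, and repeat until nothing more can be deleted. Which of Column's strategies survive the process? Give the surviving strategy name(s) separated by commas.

For Column, Beta strictly dominates Alpha on the remaining rows (High: 8>-3, Mid: 5>0, Low: -3>-8); eliminate Alpha.
Column's strategy Delta is strictly dominated by Beta (High: 8>5, Mid: 5>3, Low: -3>-4) and is removed.
For Row, Mid strictly dominates High on the remaining columns (Beta: 6>1, Gamma: 6>-8); eliminate High.
Among the remaining strategies, none is strictly dominated by another pure strategy of the same player, so the elimination stops.
Surviving strategies — Row: {Mid, Low}; Column: {Beta, Gamma}.

Beta, Gamma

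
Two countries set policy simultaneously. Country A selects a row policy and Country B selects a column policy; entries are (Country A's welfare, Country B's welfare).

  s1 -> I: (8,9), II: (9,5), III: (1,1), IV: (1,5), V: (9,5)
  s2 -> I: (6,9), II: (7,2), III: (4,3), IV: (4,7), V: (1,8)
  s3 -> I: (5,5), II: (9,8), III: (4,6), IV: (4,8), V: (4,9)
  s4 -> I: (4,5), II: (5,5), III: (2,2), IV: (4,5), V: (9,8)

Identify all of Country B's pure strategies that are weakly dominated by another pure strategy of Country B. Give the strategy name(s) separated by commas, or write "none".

II, III, IV

Nothing dominates I: II at s1 (9>5); III at s1 (9>1); IV at s1 (9>5); V at s1 (9>5).
IV weakly dominates II — s1: 5=5, s2: 7>2, s3: 8=8, s4: 5=5.
III: dominated, since IV does at least as well everywhere (s1: 5>1, s2: 7>3, s3: 8>6, s4: 5>2).
V weakly dominates IV — s1: 5=5, s2: 8>7, s3: 9>8, s4: 8>5.
V: no other strategy beats it everywhere (I at s3 (9>5); II at s2 (8>2); III at s1 (5>1); IV at s2 (8>7)).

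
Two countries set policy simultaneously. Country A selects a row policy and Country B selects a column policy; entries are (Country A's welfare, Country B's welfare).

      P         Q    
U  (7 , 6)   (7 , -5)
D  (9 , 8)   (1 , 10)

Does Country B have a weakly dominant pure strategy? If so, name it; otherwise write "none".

none

P fails to dominate Q at D (8<10).
Q fails to dominate P at U (-5<6).
No single strategy dominates all the others.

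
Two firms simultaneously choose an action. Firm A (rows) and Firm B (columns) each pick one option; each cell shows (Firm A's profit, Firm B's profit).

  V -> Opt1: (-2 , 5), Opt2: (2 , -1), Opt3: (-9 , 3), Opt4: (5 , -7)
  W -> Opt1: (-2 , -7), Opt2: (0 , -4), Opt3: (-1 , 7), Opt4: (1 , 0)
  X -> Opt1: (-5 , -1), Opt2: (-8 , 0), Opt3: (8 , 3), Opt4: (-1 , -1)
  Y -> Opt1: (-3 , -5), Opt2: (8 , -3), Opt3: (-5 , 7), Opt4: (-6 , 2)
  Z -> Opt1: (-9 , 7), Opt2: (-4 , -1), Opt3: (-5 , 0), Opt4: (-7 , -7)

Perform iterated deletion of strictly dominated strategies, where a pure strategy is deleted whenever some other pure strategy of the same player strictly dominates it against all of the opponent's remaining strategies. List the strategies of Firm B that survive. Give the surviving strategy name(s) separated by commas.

Row Z is eliminated: W beats it against every remaining column (Opt1: -2>-9, Opt2: 0>-4, Opt3: -1>-5, Opt4: 1>-7).
Firm B's strategy Opt2 is strictly dominated by Opt3 (V: 3>-1, W: 7>-4, X: 3>0, Y: 7>-3) and is removed.
Row Y is eliminated: W beats it against every remaining column (Opt1: -2>-3, Opt3: -1>-5, Opt4: 1>-6).
For Firm B, Opt3 strictly dominates Opt4 on the remaining rows (V: 3>-7, W: 7>0, X: 3>-1); eliminate Opt4.
Among the remaining strategies, none is strictly dominated by another pure strategy of the same player, so the elimination stops.
Surviving strategies — Firm A: {V, W, X}; Firm B: {Opt1, Opt3}.

Opt1, Opt3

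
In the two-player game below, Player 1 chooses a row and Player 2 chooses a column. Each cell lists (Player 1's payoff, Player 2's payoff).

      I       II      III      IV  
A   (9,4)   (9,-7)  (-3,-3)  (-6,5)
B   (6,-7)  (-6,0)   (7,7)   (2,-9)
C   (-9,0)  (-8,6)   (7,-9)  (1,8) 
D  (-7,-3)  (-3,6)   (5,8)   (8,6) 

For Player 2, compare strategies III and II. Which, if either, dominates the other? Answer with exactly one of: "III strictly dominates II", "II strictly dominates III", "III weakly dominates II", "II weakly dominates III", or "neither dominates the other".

neither dominates the other

Compare III to II across every action of Player 1: A: -3>-7, B: 7>0, C: -9<6, D: 8>6.
III does better at A, B, D but worse at C; neither strategy dominates the other.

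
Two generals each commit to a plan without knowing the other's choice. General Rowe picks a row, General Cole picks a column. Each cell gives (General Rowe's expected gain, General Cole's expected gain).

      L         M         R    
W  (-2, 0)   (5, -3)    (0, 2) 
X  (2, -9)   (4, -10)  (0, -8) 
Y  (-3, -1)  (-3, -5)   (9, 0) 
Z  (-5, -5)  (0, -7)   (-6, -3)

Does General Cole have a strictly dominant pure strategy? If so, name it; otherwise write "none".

R vs L: W: 2>0, X: -8>-9, Y: 0>-1, Z: -3>-5.
R vs M: W: 2>-3, X: -8>-10, Y: 0>-5, Z: -3>-7.
R strictly beats every other strategy against every opponent action, so it is strictly dominant.

R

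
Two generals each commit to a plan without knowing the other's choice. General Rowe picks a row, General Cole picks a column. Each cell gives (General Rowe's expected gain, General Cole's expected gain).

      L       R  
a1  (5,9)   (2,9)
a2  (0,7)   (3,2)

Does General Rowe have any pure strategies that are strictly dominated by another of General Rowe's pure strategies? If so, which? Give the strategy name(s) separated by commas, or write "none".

none

a1: no other strategy beats it everywhere (a2 at L (5>0)).
Nothing dominates a2: a1 at R (3>2).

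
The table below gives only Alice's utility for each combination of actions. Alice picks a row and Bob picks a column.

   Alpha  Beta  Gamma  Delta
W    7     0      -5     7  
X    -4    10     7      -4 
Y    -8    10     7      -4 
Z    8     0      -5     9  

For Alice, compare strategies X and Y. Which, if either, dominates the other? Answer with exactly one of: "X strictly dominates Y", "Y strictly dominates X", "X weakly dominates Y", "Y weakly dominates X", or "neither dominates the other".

Compare X to Y across each opponent action: Alpha: -4>-8, Beta: 10=10, Gamma: 7=7, Delta: -4=-4.
X is at least as good everywhere and strictly better somewhere (tied only at Beta, Gamma, Delta), so X weakly but not strictly dominates Y.

X weakly dominates Y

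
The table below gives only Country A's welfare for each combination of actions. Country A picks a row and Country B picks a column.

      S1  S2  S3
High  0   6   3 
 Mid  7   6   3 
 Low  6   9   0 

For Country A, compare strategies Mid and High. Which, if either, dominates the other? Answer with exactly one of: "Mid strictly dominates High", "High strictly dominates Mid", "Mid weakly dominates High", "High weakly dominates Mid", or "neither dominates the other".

Mid weakly dominates High

Mid's payoffs vs High's, by Country B's action — S1: 7>0, S2: 6=6, S3: 3=3.
Mid is at least as good everywhere and strictly better somewhere (tied only at S2, S3), so Mid weakly but not strictly dominates High.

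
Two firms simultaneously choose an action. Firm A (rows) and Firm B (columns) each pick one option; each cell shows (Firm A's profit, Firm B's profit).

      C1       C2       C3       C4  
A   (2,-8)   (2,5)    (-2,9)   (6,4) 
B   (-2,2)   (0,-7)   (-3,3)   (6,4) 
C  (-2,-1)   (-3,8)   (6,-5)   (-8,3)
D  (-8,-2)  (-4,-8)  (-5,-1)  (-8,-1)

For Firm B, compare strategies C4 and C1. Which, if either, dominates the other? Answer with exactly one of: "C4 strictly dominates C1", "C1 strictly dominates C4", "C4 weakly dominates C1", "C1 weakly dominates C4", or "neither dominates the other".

Compare C4 to C1 across each choice by Firm A: A: 4>-8, B: 4>2, C: 3>-1, D: -1>-2.
Every comparison favours C4, so C4 strictly dominates C1.

C4 strictly dominates C1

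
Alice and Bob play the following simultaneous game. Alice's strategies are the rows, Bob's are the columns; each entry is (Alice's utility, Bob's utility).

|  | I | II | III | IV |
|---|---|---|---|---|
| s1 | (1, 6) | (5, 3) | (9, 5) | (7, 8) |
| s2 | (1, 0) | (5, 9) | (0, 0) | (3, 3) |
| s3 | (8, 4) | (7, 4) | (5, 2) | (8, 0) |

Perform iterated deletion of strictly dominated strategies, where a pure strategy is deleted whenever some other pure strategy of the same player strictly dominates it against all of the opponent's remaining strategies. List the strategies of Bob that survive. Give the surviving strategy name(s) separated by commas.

For Alice, s3 strictly dominates s2 on the remaining columns (I: 8>1, II: 7>5, III: 5>0, IV: 8>3); eliminate s2.
Bob's strategy III is strictly dominated by I (s1: 6>5, s3: 4>2) and is removed.
Alice's strategy s1 is strictly dominated by s3 (I: 8>1, II: 7>5, IV: 8>7) and is removed.
Column IV is eliminated: I beats it against every remaining row (s3: 4>0).
Among the remaining strategies, none is strictly dominated by another pure strategy of the same player, so the elimination stops.
Surviving strategies — Alice: {s3}; Bob: {I, II}.

I, II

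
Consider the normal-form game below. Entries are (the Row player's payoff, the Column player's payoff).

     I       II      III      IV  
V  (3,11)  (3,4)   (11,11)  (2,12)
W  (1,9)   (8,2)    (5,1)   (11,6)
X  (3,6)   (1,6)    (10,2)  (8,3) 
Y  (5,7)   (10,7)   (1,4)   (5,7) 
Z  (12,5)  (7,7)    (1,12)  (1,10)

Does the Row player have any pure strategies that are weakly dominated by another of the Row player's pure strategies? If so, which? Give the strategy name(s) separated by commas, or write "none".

none

V is not dominated — it holds its own against W at I (3>1); X at II (3>1); Y at III (11>1); Z at III (11>1).
W is not dominated — it holds its own against V at II (8>3); X at II (8>1); Y at III (5>1); Z at II (8>7).
Nothing dominates X: V at IV (8>2); W at I (3>1); Y at III (10>1); Z at III (10>1).
Y: no other strategy beats it everywhere (V at I (5>3); W at I (5>1); X at I (5>3); Z at II (10>7)).
Z is not dominated — it holds its own against V at I (12>3); W at I (12>1); X at I (12>3); Y at I (12>5).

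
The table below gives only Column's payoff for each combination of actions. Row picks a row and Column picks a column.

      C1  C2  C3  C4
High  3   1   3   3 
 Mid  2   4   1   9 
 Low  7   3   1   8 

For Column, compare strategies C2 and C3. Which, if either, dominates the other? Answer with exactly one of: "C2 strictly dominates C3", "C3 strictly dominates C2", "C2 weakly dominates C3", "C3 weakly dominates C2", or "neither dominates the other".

Compare C2 to C3 across each choice by Row: High: 1<3, Mid: 4>1, Low: 3>1.
C2 does better at Mid, Low but worse at High; neither strategy dominates the other.

neither dominates the other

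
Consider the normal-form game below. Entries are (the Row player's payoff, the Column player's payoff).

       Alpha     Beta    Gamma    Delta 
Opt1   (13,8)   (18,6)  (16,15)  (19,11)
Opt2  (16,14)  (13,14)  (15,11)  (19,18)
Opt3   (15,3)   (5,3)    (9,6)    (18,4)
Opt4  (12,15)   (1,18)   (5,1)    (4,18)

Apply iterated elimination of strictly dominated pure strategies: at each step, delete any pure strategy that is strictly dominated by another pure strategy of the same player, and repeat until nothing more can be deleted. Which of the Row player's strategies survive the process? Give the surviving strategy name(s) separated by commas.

Opt1, Opt2

For the Row player, Opt2 strictly dominates Opt3 on the remaining columns (Alpha: 16>15, Beta: 13>5, Gamma: 15>9, Delta: 19>18); eliminate Opt3.
The Row player's strategy Opt4 is strictly dominated by Opt1 (Alpha: 13>12, Beta: 18>1, Gamma: 16>5, Delta: 19>4) and is removed.
Column Alpha is eliminated: Delta beats it against every remaining row (Opt1: 11>8, Opt2: 18>14).
Column Beta is eliminated: Delta beats it against every remaining row (Opt1: 11>6, Opt2: 18>14).
Among the remaining strategies, none is strictly dominated by another pure strategy of the same player, so the elimination stops.
Surviving strategies — the Row player: {Opt1, Opt2}; the Column player: {Gamma, Delta}.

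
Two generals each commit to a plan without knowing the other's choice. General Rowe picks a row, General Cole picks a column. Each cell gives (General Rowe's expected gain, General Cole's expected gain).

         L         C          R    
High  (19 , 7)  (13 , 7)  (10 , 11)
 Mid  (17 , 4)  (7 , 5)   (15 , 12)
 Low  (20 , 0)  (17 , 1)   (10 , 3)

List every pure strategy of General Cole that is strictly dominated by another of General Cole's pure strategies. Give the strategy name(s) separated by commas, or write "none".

L, C

L is strictly dominated by R (High: 11>7, Mid: 12>4, Low: 3>0).
C is strictly dominated by R (High: 11>7, Mid: 12>5, Low: 3>1).
R: no other strategy beats it everywhere (L at High (11>7); C at High (11>7)).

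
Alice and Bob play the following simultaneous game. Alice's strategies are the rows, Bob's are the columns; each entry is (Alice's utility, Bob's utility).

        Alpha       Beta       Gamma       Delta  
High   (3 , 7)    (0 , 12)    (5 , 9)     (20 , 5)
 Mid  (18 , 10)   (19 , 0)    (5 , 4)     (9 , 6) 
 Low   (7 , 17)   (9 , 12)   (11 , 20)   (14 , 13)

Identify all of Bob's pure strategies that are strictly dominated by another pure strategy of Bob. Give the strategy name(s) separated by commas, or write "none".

Delta

Nothing dominates Alpha: Beta at Mid (10>0); Gamma at Mid (10>4); Delta at High (7>5).
Beta is not dominated — it holds its own against Alpha at High (12>7); Gamma at High (12>9); Delta at High (12>5).
Gamma: no other strategy beats it everywhere (Alpha at High (9>7); Beta at Mid (4>0); Delta at High (9>5)).
Alpha strictly dominates Delta — High: 7>5, Mid: 10>6, Low: 17>13.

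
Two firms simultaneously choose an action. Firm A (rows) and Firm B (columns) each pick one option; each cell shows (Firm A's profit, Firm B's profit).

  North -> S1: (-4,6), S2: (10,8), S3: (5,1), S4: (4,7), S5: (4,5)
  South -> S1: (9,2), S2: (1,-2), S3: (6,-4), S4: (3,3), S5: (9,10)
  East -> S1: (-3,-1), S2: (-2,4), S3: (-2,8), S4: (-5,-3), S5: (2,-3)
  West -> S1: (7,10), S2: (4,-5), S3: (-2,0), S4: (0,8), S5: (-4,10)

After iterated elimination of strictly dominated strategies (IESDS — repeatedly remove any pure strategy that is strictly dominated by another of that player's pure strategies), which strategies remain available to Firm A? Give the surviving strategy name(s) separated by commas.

North, South, West

Firm A's strategy East is strictly dominated by South (S1: 9>-3, S2: 1>-2, S3: 6>-2, S4: 3>-5, S5: 9>2) and is removed.
Firm B's strategy S3 is strictly dominated by S1 (North: 6>1, South: 2>-4, West: 10>0) and is removed.
Among the remaining strategies, none is strictly dominated by another pure strategy of the same player, so the elimination stops.
Surviving strategies — Firm A: {North, South, West}; Firm B: {S1, S2, S4, S5}.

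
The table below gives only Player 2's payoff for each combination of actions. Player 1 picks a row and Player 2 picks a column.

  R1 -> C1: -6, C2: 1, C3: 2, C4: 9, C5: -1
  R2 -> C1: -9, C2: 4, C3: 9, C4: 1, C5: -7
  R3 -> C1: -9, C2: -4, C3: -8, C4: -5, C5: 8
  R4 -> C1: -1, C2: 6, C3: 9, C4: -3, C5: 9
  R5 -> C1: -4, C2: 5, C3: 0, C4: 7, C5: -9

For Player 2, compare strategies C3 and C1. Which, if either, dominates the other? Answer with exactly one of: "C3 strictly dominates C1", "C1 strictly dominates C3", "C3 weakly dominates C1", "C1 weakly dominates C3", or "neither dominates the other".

C3 strictly dominates C1

Compare C3 to C1 across each opponent action: R1: 2>-6, R2: 9>-9, R3: -8>-9, R4: 9>-1, R5: 0>-4.
Every comparison favours C3, so C3 strictly dominates C1.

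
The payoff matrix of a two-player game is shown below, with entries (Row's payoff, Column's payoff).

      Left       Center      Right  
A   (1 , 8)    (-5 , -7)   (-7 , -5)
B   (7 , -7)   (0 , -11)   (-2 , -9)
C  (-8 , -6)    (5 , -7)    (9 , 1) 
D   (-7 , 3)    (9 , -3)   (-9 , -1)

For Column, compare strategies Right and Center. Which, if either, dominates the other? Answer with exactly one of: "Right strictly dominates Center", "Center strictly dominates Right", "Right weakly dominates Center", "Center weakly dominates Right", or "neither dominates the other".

Right strictly dominates Center

Right's payoffs vs Center's, by Row's action — A: -5>-7, B: -9>-11, C: 1>-7, D: -1>-3.
Every comparison favours Right, so Right strictly dominates Center.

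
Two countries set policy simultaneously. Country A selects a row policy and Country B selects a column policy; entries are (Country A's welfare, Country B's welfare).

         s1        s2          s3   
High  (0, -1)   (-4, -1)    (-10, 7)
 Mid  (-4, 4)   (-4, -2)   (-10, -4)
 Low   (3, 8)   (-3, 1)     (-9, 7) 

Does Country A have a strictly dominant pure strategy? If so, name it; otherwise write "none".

Low vs High: s1: 3>0, s2: -3>-4, s3: -9>-10.
Low vs Mid: s1: 3>-4, s2: -3>-4, s3: -9>-10.
Low strictly beats every other strategy against every opponent action, so it is strictly dominant.

Low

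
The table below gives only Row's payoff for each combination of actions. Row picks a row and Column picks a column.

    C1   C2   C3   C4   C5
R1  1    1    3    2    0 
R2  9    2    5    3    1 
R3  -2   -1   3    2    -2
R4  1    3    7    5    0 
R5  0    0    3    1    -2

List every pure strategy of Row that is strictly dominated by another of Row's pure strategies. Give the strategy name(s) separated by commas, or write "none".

R1: dominated, since R2 does at least as well everywhere (C1: 9>1, C2: 2>1, C3: 5>3, C4: 3>2, C5: 1>0).
Nothing dominates R2: R1 at C1 (9>1); R3 at C1 (9>-2); R4 at C1 (9>1); R5 at C1 (9>0).
R3 is strictly dominated by R2 (C1: 9>-2, C2: 2>-1, C3: 5>3, C4: 3>2, C5: 1>-2).
R4 is not dominated — it holds its own against R1 at C1 (1=1); R2 at C2 (3>2); R3 at C1 (1>-2); R5 at C1 (1>0).
R2 strictly dominates R5 — C1: 9>0, C2: 2>0, C3: 5>3, C4: 3>1, C5: 1>-2.

R1, R3, R5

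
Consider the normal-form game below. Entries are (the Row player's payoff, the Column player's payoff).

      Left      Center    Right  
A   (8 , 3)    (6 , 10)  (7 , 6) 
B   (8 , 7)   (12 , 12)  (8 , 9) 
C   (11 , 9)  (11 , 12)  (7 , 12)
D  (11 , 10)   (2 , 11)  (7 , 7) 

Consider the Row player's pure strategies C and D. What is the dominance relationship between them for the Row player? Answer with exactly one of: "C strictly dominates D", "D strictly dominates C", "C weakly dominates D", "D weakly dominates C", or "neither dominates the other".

C's payoffs vs D's, by the Column player's action — Left: 11=11, Center: 11>2, Right: 7=7.
C is at least as good everywhere and strictly better somewhere (tied only at Left, Right), so C weakly but not strictly dominates D.

C weakly dominates D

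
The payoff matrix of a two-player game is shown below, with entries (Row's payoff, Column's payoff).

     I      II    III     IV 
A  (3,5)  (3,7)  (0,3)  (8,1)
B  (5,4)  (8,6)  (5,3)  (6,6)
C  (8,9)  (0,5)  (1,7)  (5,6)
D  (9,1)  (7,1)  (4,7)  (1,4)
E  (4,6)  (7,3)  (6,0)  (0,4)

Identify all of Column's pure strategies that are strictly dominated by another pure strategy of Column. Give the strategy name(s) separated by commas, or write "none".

none

Nothing dominates I: II at C (9>5); III at A (5>3); IV at A (5>1).
II is not dominated — it holds its own against I at A (7>5); III at A (7>3); IV at A (7>1).
III: no other strategy beats it everywhere (I at D (7>1); II at C (7>5); IV at A (3>1)).
Nothing dominates IV: I at B (6>4); II at B (6=6); III at B (6>3).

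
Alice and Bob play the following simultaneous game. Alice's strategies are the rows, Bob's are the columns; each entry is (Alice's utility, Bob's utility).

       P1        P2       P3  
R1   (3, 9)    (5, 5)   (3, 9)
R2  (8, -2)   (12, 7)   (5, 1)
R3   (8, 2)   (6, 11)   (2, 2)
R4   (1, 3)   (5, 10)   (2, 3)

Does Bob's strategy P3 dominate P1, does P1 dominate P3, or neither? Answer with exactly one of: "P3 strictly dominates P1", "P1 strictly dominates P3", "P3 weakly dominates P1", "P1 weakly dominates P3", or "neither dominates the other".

Compare P3 to P1 across each opponent action: R1: 9=9, R2: 1>-2, R3: 2=2, R4: 3=3.
P3 is at least as good everywhere and strictly better somewhere (tied only at R1, R3, R4), so P3 weakly but not strictly dominates P1.

P3 weakly dominates P1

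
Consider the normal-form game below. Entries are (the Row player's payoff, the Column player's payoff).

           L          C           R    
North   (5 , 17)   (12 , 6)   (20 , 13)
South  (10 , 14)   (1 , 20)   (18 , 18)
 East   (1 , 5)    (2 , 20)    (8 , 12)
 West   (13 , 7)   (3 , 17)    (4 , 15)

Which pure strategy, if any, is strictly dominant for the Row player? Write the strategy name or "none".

none

North fails to dominate South at L (5<10).
South fails to dominate North at C (1<12).
East fails to dominate North at L (1<5).
West fails to dominate North at C (3<12).
No single strategy dominates all the others.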